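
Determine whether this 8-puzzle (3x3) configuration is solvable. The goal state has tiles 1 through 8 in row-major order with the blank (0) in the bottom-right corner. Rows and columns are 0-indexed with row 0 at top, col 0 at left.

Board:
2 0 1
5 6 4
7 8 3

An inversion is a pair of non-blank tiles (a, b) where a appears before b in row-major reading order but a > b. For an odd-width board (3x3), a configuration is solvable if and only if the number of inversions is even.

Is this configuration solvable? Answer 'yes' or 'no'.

Answer: yes

Derivation:
Inversions (pairs i<j in row-major order where tile[i] > tile[j] > 0): 8
8 is even, so the puzzle is solvable.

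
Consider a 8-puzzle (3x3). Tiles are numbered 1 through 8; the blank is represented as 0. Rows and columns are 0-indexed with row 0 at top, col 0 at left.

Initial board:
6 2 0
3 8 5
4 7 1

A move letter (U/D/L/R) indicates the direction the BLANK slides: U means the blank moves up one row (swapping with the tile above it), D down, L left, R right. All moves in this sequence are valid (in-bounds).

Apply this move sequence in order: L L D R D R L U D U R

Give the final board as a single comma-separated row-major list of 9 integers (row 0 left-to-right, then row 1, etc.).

After move 1 (L):
6 0 2
3 8 5
4 7 1

After move 2 (L):
0 6 2
3 8 5
4 7 1

After move 3 (D):
3 6 2
0 8 5
4 7 1

After move 4 (R):
3 6 2
8 0 5
4 7 1

After move 5 (D):
3 6 2
8 7 5
4 0 1

After move 6 (R):
3 6 2
8 7 5
4 1 0

After move 7 (L):
3 6 2
8 7 5
4 0 1

After move 8 (U):
3 6 2
8 0 5
4 7 1

After move 9 (D):
3 6 2
8 7 5
4 0 1

After move 10 (U):
3 6 2
8 0 5
4 7 1

After move 11 (R):
3 6 2
8 5 0
4 7 1

Answer: 3, 6, 2, 8, 5, 0, 4, 7, 1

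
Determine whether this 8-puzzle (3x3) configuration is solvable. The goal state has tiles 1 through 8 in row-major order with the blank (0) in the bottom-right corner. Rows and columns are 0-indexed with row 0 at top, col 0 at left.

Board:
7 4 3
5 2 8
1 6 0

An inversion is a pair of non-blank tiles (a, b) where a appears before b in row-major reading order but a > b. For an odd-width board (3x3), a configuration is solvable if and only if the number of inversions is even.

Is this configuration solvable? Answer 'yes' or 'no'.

Answer: yes

Derivation:
Inversions (pairs i<j in row-major order where tile[i] > tile[j] > 0): 16
16 is even, so the puzzle is solvable.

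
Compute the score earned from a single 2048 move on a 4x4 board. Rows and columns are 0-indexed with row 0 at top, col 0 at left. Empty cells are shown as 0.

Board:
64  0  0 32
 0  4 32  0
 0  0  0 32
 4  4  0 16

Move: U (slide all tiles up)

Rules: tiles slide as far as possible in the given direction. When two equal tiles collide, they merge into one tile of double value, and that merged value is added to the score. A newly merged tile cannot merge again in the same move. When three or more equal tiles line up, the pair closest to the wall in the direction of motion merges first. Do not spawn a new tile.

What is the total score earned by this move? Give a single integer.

Slide up:
col 0: [64, 0, 0, 4] -> [64, 4, 0, 0]  score +0 (running 0)
col 1: [0, 4, 0, 4] -> [8, 0, 0, 0]  score +8 (running 8)
col 2: [0, 32, 0, 0] -> [32, 0, 0, 0]  score +0 (running 8)
col 3: [32, 0, 32, 16] -> [64, 16, 0, 0]  score +64 (running 72)
Board after move:
64  8 32 64
 4  0  0 16
 0  0  0  0
 0  0  0  0

Answer: 72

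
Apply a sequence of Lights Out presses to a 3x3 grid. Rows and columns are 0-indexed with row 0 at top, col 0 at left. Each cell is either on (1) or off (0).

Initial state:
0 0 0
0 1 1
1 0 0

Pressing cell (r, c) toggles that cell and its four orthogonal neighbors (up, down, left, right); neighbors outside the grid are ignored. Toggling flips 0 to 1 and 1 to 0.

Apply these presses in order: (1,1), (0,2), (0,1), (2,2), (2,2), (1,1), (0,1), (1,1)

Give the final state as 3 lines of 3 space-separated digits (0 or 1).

After press 1 at (1,1):
0 1 0
1 0 0
1 1 0

After press 2 at (0,2):
0 0 1
1 0 1
1 1 0

After press 3 at (0,1):
1 1 0
1 1 1
1 1 0

After press 4 at (2,2):
1 1 0
1 1 0
1 0 1

After press 5 at (2,2):
1 1 0
1 1 1
1 1 0

After press 6 at (1,1):
1 0 0
0 0 0
1 0 0

After press 7 at (0,1):
0 1 1
0 1 0
1 0 0

After press 8 at (1,1):
0 0 1
1 0 1
1 1 0

Answer: 0 0 1
1 0 1
1 1 0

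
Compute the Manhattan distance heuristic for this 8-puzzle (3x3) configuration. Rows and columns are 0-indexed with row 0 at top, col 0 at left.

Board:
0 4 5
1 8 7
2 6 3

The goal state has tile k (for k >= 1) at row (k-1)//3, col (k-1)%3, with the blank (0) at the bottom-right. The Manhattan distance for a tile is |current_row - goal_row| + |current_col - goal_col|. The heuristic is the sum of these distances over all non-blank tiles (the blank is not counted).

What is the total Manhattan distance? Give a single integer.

Tile 4: (0,1)->(1,0) = 2
Tile 5: (0,2)->(1,1) = 2
Tile 1: (1,0)->(0,0) = 1
Tile 8: (1,1)->(2,1) = 1
Tile 7: (1,2)->(2,0) = 3
Tile 2: (2,0)->(0,1) = 3
Tile 6: (2,1)->(1,2) = 2
Tile 3: (2,2)->(0,2) = 2
Sum: 2 + 2 + 1 + 1 + 3 + 3 + 2 + 2 = 16

Answer: 16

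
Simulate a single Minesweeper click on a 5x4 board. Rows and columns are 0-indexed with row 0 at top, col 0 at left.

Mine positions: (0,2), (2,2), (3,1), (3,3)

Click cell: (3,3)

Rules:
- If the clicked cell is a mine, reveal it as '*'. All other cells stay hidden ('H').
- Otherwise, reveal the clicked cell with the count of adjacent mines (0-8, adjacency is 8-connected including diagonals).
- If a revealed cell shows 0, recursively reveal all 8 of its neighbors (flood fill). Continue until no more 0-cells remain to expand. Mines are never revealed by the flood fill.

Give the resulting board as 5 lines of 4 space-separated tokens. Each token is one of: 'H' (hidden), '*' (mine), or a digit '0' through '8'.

H H H H
H H H H
H H H H
H H H *
H H H H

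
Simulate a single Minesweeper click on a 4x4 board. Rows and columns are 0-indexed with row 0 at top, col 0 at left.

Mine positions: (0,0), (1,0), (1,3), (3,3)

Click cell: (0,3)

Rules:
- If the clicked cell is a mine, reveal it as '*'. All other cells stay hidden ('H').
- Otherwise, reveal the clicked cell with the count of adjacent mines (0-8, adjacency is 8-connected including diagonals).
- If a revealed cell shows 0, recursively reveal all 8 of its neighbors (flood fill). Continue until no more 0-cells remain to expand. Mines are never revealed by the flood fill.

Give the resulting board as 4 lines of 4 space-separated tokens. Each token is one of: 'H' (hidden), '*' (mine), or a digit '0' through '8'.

H H H 1
H H H H
H H H H
H H H H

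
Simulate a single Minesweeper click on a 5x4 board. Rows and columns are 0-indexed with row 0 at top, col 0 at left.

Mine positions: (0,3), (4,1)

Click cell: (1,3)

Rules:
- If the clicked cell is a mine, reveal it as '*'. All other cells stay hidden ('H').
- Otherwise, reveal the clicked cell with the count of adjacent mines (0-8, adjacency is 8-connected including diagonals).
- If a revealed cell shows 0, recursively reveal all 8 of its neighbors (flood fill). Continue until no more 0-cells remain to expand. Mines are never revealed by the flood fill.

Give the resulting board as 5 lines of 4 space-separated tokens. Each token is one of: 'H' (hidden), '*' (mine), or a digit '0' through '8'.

H H H H
H H H 1
H H H H
H H H H
H H H H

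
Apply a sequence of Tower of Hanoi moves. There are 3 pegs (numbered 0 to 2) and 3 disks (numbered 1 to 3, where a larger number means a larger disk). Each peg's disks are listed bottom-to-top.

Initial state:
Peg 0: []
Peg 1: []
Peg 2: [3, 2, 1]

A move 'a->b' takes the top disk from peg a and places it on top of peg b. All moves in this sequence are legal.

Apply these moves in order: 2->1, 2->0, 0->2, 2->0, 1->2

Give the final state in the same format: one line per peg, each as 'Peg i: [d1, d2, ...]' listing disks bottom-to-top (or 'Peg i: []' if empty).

After move 1 (2->1):
Peg 0: []
Peg 1: [1]
Peg 2: [3, 2]

After move 2 (2->0):
Peg 0: [2]
Peg 1: [1]
Peg 2: [3]

After move 3 (0->2):
Peg 0: []
Peg 1: [1]
Peg 2: [3, 2]

After move 4 (2->0):
Peg 0: [2]
Peg 1: [1]
Peg 2: [3]

After move 5 (1->2):
Peg 0: [2]
Peg 1: []
Peg 2: [3, 1]

Answer: Peg 0: [2]
Peg 1: []
Peg 2: [3, 1]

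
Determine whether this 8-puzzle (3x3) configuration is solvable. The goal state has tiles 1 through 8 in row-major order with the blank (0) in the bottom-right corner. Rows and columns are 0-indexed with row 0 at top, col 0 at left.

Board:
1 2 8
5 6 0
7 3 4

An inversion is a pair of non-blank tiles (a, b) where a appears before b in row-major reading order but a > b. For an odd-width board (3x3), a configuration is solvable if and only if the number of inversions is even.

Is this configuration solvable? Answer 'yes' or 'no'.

Inversions (pairs i<j in row-major order where tile[i] > tile[j] > 0): 11
11 is odd, so the puzzle is not solvable.

Answer: no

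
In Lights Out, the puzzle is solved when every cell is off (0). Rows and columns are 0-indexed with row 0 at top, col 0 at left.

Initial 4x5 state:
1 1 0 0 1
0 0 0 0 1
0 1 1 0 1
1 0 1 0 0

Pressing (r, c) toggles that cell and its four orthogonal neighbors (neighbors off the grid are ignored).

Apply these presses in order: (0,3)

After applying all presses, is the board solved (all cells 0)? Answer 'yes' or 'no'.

After press 1 at (0,3):
1 1 1 1 0
0 0 0 1 1
0 1 1 0 1
1 0 1 0 0

Lights still on: 11

Answer: no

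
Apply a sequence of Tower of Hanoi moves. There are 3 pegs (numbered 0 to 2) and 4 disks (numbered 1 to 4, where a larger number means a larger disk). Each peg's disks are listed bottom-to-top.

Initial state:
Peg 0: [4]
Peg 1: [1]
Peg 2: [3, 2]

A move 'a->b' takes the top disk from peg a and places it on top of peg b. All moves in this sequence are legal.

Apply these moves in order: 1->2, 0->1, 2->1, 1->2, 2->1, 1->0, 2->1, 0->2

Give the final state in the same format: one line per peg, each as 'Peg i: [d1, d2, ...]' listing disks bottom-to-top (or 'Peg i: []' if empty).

Answer: Peg 0: []
Peg 1: [4, 2]
Peg 2: [3, 1]

Derivation:
After move 1 (1->2):
Peg 0: [4]
Peg 1: []
Peg 2: [3, 2, 1]

After move 2 (0->1):
Peg 0: []
Peg 1: [4]
Peg 2: [3, 2, 1]

After move 3 (2->1):
Peg 0: []
Peg 1: [4, 1]
Peg 2: [3, 2]

After move 4 (1->2):
Peg 0: []
Peg 1: [4]
Peg 2: [3, 2, 1]

After move 5 (2->1):
Peg 0: []
Peg 1: [4, 1]
Peg 2: [3, 2]

After move 6 (1->0):
Peg 0: [1]
Peg 1: [4]
Peg 2: [3, 2]

After move 7 (2->1):
Peg 0: [1]
Peg 1: [4, 2]
Peg 2: [3]

After move 8 (0->2):
Peg 0: []
Peg 1: [4, 2]
Peg 2: [3, 1]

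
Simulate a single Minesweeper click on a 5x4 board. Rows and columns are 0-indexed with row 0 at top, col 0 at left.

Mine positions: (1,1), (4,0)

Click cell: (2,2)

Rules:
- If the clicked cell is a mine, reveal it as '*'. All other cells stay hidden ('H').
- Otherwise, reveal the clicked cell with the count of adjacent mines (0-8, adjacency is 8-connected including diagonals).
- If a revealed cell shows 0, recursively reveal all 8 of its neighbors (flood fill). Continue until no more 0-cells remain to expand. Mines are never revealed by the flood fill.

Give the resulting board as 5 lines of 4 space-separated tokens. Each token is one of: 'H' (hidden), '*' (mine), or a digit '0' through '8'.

H H H H
H H H H
H H 1 H
H H H H
H H H H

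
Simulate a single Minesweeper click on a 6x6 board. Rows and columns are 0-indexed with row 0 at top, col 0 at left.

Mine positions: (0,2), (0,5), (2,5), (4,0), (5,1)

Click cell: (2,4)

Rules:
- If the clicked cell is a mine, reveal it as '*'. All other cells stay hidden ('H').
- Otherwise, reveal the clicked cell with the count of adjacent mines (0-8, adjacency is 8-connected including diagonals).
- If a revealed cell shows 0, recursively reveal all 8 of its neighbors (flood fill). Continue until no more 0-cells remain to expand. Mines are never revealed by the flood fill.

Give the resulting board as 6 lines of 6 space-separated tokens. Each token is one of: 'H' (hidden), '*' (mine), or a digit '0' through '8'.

H H H H H H
H H H H H H
H H H H 1 H
H H H H H H
H H H H H H
H H H H H H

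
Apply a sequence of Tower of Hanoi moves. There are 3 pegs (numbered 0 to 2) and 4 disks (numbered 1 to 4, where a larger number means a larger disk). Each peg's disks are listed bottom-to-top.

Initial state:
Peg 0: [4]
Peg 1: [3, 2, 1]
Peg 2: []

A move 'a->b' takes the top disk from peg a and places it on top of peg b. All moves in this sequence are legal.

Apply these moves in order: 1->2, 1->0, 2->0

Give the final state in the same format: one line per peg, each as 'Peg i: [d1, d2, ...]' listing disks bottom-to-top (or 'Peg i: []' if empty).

Answer: Peg 0: [4, 2, 1]
Peg 1: [3]
Peg 2: []

Derivation:
After move 1 (1->2):
Peg 0: [4]
Peg 1: [3, 2]
Peg 2: [1]

After move 2 (1->0):
Peg 0: [4, 2]
Peg 1: [3]
Peg 2: [1]

After move 3 (2->0):
Peg 0: [4, 2, 1]
Peg 1: [3]
Peg 2: []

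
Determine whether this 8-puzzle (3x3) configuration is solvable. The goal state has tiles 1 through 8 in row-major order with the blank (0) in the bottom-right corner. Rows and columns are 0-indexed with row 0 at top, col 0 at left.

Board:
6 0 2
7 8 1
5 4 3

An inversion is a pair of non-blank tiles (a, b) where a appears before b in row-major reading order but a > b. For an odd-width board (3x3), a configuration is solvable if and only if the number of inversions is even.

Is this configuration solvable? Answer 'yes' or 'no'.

Inversions (pairs i<j in row-major order where tile[i] > tile[j] > 0): 17
17 is odd, so the puzzle is not solvable.

Answer: no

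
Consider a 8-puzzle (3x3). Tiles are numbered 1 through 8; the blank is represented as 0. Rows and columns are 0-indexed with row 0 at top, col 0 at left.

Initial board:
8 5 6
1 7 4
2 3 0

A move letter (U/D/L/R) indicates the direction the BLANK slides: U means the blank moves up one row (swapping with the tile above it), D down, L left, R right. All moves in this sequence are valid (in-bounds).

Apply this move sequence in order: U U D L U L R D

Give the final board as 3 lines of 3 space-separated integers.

Answer: 8 5 6
1 0 7
2 3 4

Derivation:
After move 1 (U):
8 5 6
1 7 0
2 3 4

After move 2 (U):
8 5 0
1 7 6
2 3 4

After move 3 (D):
8 5 6
1 7 0
2 3 4

After move 4 (L):
8 5 6
1 0 7
2 3 4

After move 5 (U):
8 0 6
1 5 7
2 3 4

After move 6 (L):
0 8 6
1 5 7
2 3 4

After move 7 (R):
8 0 6
1 5 7
2 3 4

After move 8 (D):
8 5 6
1 0 7
2 3 4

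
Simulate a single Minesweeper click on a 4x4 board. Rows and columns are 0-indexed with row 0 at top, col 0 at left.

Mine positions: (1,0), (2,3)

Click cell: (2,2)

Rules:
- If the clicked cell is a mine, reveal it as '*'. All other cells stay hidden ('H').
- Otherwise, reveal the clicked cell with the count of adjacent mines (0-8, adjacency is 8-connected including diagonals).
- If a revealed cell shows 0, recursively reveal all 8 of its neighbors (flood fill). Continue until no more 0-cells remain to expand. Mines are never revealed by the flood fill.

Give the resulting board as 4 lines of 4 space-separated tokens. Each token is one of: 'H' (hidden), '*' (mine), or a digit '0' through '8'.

H H H H
H H H H
H H 1 H
H H H H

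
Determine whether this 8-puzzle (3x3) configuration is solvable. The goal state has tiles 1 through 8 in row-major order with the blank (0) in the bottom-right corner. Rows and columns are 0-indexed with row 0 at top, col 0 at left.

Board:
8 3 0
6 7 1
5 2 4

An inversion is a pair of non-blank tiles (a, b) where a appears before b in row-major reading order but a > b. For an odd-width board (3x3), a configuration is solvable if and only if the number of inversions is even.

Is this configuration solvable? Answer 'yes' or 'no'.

Inversions (pairs i<j in row-major order where tile[i] > tile[j] > 0): 19
19 is odd, so the puzzle is not solvable.

Answer: no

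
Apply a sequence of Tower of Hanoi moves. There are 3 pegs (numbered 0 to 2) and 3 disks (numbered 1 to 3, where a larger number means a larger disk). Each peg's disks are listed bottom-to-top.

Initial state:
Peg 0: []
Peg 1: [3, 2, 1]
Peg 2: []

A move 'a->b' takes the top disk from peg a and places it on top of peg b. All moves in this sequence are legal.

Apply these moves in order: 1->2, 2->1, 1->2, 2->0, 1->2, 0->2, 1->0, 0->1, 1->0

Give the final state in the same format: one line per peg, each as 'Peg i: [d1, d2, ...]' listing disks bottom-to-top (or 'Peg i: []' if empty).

Answer: Peg 0: [3]
Peg 1: []
Peg 2: [2, 1]

Derivation:
After move 1 (1->2):
Peg 0: []
Peg 1: [3, 2]
Peg 2: [1]

After move 2 (2->1):
Peg 0: []
Peg 1: [3, 2, 1]
Peg 2: []

After move 3 (1->2):
Peg 0: []
Peg 1: [3, 2]
Peg 2: [1]

After move 4 (2->0):
Peg 0: [1]
Peg 1: [3, 2]
Peg 2: []

After move 5 (1->2):
Peg 0: [1]
Peg 1: [3]
Peg 2: [2]

After move 6 (0->2):
Peg 0: []
Peg 1: [3]
Peg 2: [2, 1]

After move 7 (1->0):
Peg 0: [3]
Peg 1: []
Peg 2: [2, 1]

After move 8 (0->1):
Peg 0: []
Peg 1: [3]
Peg 2: [2, 1]

After move 9 (1->0):
Peg 0: [3]
Peg 1: []
Peg 2: [2, 1]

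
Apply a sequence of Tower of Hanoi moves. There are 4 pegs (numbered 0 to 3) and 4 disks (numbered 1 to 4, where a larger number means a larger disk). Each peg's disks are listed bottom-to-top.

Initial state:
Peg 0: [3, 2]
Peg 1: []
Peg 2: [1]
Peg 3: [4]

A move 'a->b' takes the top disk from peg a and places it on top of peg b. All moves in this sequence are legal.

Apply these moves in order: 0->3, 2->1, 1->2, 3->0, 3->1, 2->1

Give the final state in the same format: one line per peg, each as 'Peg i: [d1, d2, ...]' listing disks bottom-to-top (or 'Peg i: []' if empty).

After move 1 (0->3):
Peg 0: [3]
Peg 1: []
Peg 2: [1]
Peg 3: [4, 2]

After move 2 (2->1):
Peg 0: [3]
Peg 1: [1]
Peg 2: []
Peg 3: [4, 2]

After move 3 (1->2):
Peg 0: [3]
Peg 1: []
Peg 2: [1]
Peg 3: [4, 2]

After move 4 (3->0):
Peg 0: [3, 2]
Peg 1: []
Peg 2: [1]
Peg 3: [4]

After move 5 (3->1):
Peg 0: [3, 2]
Peg 1: [4]
Peg 2: [1]
Peg 3: []

After move 6 (2->1):
Peg 0: [3, 2]
Peg 1: [4, 1]
Peg 2: []
Peg 3: []

Answer: Peg 0: [3, 2]
Peg 1: [4, 1]
Peg 2: []
Peg 3: []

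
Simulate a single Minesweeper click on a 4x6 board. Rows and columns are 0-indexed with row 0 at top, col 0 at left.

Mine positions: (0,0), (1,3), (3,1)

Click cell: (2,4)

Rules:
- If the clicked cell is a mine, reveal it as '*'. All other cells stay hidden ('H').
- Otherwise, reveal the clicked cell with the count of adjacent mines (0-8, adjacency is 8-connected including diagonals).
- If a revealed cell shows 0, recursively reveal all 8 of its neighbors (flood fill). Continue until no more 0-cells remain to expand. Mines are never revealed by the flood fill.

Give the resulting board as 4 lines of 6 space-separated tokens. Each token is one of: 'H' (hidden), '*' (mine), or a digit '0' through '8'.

H H H H H H
H H H H H H
H H H H 1 H
H H H H H H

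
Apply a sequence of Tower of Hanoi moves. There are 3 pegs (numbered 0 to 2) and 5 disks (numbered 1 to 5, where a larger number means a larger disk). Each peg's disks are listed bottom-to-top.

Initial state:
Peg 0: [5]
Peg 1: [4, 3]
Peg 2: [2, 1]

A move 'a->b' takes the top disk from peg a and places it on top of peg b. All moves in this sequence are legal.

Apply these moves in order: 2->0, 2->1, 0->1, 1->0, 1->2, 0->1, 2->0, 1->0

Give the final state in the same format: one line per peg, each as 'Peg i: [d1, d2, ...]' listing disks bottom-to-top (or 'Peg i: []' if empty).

Answer: Peg 0: [5, 2, 1]
Peg 1: [4, 3]
Peg 2: []

Derivation:
After move 1 (2->0):
Peg 0: [5, 1]
Peg 1: [4, 3]
Peg 2: [2]

After move 2 (2->1):
Peg 0: [5, 1]
Peg 1: [4, 3, 2]
Peg 2: []

After move 3 (0->1):
Peg 0: [5]
Peg 1: [4, 3, 2, 1]
Peg 2: []

After move 4 (1->0):
Peg 0: [5, 1]
Peg 1: [4, 3, 2]
Peg 2: []

After move 5 (1->2):
Peg 0: [5, 1]
Peg 1: [4, 3]
Peg 2: [2]

After move 6 (0->1):
Peg 0: [5]
Peg 1: [4, 3, 1]
Peg 2: [2]

After move 7 (2->0):
Peg 0: [5, 2]
Peg 1: [4, 3, 1]
Peg 2: []

After move 8 (1->0):
Peg 0: [5, 2, 1]
Peg 1: [4, 3]
Peg 2: []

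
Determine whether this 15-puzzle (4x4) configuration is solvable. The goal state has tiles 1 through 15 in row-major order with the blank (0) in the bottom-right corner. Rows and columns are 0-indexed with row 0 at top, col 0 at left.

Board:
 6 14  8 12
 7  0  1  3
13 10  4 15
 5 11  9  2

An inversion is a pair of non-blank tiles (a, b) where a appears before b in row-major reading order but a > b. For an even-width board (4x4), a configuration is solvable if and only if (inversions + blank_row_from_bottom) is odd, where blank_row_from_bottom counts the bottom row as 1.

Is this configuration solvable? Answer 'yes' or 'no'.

Answer: no

Derivation:
Inversions: 57
Blank is in row 1 (0-indexed from top), which is row 3 counting from the bottom (bottom = 1).
57 + 3 = 60, which is even, so the puzzle is not solvable.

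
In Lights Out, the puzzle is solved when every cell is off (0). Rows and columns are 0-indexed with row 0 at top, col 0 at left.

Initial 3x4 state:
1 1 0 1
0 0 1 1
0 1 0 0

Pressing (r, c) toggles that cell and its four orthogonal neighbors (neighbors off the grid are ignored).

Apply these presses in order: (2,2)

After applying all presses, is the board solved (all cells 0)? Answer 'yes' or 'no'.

Answer: no

Derivation:
After press 1 at (2,2):
1 1 0 1
0 0 0 1
0 0 1 1

Lights still on: 6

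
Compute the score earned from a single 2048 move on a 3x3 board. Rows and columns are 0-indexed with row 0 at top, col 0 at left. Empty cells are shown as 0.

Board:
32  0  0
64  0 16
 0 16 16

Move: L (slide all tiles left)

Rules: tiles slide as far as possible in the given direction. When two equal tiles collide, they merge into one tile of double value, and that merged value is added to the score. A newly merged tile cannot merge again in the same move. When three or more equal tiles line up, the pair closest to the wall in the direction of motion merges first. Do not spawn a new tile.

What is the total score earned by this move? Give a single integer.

Answer: 32

Derivation:
Slide left:
row 0: [32, 0, 0] -> [32, 0, 0]  score +0 (running 0)
row 1: [64, 0, 16] -> [64, 16, 0]  score +0 (running 0)
row 2: [0, 16, 16] -> [32, 0, 0]  score +32 (running 32)
Board after move:
32  0  0
64 16  0
32  0  0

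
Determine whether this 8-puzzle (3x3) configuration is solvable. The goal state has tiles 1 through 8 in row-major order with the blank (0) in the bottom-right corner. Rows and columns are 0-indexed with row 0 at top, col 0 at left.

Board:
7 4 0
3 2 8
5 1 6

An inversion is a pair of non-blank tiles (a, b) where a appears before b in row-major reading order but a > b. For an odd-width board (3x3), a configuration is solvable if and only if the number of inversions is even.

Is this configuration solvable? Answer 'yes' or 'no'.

Inversions (pairs i<j in row-major order where tile[i] > tile[j] > 0): 16
16 is even, so the puzzle is solvable.

Answer: yes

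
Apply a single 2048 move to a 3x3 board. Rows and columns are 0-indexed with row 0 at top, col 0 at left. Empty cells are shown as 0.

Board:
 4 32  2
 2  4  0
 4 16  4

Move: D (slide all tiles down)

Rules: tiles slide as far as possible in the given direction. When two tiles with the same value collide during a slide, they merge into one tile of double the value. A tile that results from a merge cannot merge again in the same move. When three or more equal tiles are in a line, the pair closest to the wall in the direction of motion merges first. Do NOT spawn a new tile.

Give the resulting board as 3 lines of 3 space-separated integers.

Answer:  4 32  0
 2  4  2
 4 16  4

Derivation:
Slide down:
col 0: [4, 2, 4] -> [4, 2, 4]
col 1: [32, 4, 16] -> [32, 4, 16]
col 2: [2, 0, 4] -> [0, 2, 4]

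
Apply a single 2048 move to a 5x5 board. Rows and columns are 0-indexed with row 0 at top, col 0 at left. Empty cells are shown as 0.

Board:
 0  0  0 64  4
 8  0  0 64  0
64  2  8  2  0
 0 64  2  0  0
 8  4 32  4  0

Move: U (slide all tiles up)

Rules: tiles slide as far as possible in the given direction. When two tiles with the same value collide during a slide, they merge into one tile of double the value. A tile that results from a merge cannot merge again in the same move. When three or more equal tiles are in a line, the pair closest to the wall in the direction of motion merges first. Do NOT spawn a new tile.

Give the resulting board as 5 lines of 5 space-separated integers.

Slide up:
col 0: [0, 8, 64, 0, 8] -> [8, 64, 8, 0, 0]
col 1: [0, 0, 2, 64, 4] -> [2, 64, 4, 0, 0]
col 2: [0, 0, 8, 2, 32] -> [8, 2, 32, 0, 0]
col 3: [64, 64, 2, 0, 4] -> [128, 2, 4, 0, 0]
col 4: [4, 0, 0, 0, 0] -> [4, 0, 0, 0, 0]

Answer:   8   2   8 128   4
 64  64   2   2   0
  8   4  32   4   0
  0   0   0   0   0
  0   0   0   0   0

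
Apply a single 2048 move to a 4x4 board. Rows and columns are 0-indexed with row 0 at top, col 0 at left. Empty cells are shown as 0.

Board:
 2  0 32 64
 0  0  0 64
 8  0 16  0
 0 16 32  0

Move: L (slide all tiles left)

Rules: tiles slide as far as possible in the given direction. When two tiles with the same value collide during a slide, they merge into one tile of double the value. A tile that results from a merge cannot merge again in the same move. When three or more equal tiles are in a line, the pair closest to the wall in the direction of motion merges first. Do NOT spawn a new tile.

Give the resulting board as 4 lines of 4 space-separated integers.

Answer:  2 32 64  0
64  0  0  0
 8 16  0  0
16 32  0  0

Derivation:
Slide left:
row 0: [2, 0, 32, 64] -> [2, 32, 64, 0]
row 1: [0, 0, 0, 64] -> [64, 0, 0, 0]
row 2: [8, 0, 16, 0] -> [8, 16, 0, 0]
row 3: [0, 16, 32, 0] -> [16, 32, 0, 0]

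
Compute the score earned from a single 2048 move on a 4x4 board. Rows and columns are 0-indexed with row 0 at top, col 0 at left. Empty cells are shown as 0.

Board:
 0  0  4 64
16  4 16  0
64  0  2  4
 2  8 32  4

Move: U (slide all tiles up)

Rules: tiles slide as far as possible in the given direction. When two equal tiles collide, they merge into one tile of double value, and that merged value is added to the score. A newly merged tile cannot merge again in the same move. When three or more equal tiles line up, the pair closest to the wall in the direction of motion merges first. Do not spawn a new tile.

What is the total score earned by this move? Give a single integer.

Slide up:
col 0: [0, 16, 64, 2] -> [16, 64, 2, 0]  score +0 (running 0)
col 1: [0, 4, 0, 8] -> [4, 8, 0, 0]  score +0 (running 0)
col 2: [4, 16, 2, 32] -> [4, 16, 2, 32]  score +0 (running 0)
col 3: [64, 0, 4, 4] -> [64, 8, 0, 0]  score +8 (running 8)
Board after move:
16  4  4 64
64  8 16  8
 2  0  2  0
 0  0 32  0

Answer: 8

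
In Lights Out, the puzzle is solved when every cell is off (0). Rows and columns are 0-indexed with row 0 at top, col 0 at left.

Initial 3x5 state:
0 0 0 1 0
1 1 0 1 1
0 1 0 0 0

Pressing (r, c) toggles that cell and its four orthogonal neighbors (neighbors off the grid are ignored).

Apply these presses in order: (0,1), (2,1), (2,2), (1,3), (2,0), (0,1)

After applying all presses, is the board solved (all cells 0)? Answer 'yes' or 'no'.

Answer: yes

Derivation:
After press 1 at (0,1):
1 1 1 1 0
1 0 0 1 1
0 1 0 0 0

After press 2 at (2,1):
1 1 1 1 0
1 1 0 1 1
1 0 1 0 0

After press 3 at (2,2):
1 1 1 1 0
1 1 1 1 1
1 1 0 1 0

After press 4 at (1,3):
1 1 1 0 0
1 1 0 0 0
1 1 0 0 0

After press 5 at (2,0):
1 1 1 0 0
0 1 0 0 0
0 0 0 0 0

After press 6 at (0,1):
0 0 0 0 0
0 0 0 0 0
0 0 0 0 0

Lights still on: 0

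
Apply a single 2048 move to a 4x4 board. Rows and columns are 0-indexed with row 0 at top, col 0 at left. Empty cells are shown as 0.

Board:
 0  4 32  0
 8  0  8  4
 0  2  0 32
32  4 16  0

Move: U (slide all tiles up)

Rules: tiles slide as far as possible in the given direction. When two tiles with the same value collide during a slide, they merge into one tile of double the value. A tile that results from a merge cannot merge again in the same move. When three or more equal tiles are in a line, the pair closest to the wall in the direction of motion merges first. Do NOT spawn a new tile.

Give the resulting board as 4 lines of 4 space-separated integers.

Answer:  8  4 32  4
32  2  8 32
 0  4 16  0
 0  0  0  0

Derivation:
Slide up:
col 0: [0, 8, 0, 32] -> [8, 32, 0, 0]
col 1: [4, 0, 2, 4] -> [4, 2, 4, 0]
col 2: [32, 8, 0, 16] -> [32, 8, 16, 0]
col 3: [0, 4, 32, 0] -> [4, 32, 0, 0]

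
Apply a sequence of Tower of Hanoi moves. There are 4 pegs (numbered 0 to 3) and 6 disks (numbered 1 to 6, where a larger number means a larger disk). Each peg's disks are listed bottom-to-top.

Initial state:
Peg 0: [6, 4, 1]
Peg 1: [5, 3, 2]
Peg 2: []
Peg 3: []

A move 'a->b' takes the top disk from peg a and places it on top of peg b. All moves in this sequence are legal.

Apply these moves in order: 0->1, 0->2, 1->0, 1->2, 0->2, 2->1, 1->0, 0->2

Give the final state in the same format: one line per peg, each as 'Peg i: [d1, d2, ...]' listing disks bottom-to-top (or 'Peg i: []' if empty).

Answer: Peg 0: [6]
Peg 1: [5, 3]
Peg 2: [4, 2, 1]
Peg 3: []

Derivation:
After move 1 (0->1):
Peg 0: [6, 4]
Peg 1: [5, 3, 2, 1]
Peg 2: []
Peg 3: []

After move 2 (0->2):
Peg 0: [6]
Peg 1: [5, 3, 2, 1]
Peg 2: [4]
Peg 3: []

After move 3 (1->0):
Peg 0: [6, 1]
Peg 1: [5, 3, 2]
Peg 2: [4]
Peg 3: []

After move 4 (1->2):
Peg 0: [6, 1]
Peg 1: [5, 3]
Peg 2: [4, 2]
Peg 3: []

After move 5 (0->2):
Peg 0: [6]
Peg 1: [5, 3]
Peg 2: [4, 2, 1]
Peg 3: []

After move 6 (2->1):
Peg 0: [6]
Peg 1: [5, 3, 1]
Peg 2: [4, 2]
Peg 3: []

After move 7 (1->0):
Peg 0: [6, 1]
Peg 1: [5, 3]
Peg 2: [4, 2]
Peg 3: []

After move 8 (0->2):
Peg 0: [6]
Peg 1: [5, 3]
Peg 2: [4, 2, 1]
Peg 3: []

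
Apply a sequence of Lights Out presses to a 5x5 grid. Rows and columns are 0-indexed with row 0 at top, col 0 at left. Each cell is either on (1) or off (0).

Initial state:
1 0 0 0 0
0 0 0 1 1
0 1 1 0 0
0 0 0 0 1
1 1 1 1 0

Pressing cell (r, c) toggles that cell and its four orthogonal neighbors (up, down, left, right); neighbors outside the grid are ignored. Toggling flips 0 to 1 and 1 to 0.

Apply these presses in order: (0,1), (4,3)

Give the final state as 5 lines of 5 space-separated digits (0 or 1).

Answer: 0 1 1 0 0
0 1 0 1 1
0 1 1 0 0
0 0 0 1 1
1 1 0 0 1

Derivation:
After press 1 at (0,1):
0 1 1 0 0
0 1 0 1 1
0 1 1 0 0
0 0 0 0 1
1 1 1 1 0

After press 2 at (4,3):
0 1 1 0 0
0 1 0 1 1
0 1 1 0 0
0 0 0 1 1
1 1 0 0 1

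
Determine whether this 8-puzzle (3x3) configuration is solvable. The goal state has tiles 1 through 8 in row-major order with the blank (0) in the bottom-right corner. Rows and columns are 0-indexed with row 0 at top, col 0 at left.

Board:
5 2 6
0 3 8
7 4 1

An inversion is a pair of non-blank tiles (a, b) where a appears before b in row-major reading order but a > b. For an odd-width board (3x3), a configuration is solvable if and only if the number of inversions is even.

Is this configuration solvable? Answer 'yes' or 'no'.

Answer: no

Derivation:
Inversions (pairs i<j in row-major order where tile[i] > tile[j] > 0): 15
15 is odd, so the puzzle is not solvable.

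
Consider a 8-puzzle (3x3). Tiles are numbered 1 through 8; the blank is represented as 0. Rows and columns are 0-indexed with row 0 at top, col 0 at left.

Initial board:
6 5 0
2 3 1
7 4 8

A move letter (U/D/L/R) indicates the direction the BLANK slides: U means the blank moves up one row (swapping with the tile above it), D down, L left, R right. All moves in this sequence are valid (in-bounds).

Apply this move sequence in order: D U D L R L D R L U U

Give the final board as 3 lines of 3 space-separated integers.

After move 1 (D):
6 5 1
2 3 0
7 4 8

After move 2 (U):
6 5 0
2 3 1
7 4 8

After move 3 (D):
6 5 1
2 3 0
7 4 8

After move 4 (L):
6 5 1
2 0 3
7 4 8

After move 5 (R):
6 5 1
2 3 0
7 4 8

After move 6 (L):
6 5 1
2 0 3
7 4 8

After move 7 (D):
6 5 1
2 4 3
7 0 8

After move 8 (R):
6 5 1
2 4 3
7 8 0

After move 9 (L):
6 5 1
2 4 3
7 0 8

After move 10 (U):
6 5 1
2 0 3
7 4 8

After move 11 (U):
6 0 1
2 5 3
7 4 8

Answer: 6 0 1
2 5 3
7 4 8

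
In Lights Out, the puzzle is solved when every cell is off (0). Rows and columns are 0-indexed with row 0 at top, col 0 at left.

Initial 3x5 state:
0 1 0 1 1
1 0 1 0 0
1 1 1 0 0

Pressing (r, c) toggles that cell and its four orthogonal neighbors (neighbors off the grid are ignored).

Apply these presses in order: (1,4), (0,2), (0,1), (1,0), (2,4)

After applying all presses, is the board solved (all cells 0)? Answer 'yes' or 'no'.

After press 1 at (1,4):
0 1 0 1 0
1 0 1 1 1
1 1 1 0 1

After press 2 at (0,2):
0 0 1 0 0
1 0 0 1 1
1 1 1 0 1

After press 3 at (0,1):
1 1 0 0 0
1 1 0 1 1
1 1 1 0 1

After press 4 at (1,0):
0 1 0 0 0
0 0 0 1 1
0 1 1 0 1

After press 5 at (2,4):
0 1 0 0 0
0 0 0 1 0
0 1 1 1 0

Lights still on: 5

Answer: no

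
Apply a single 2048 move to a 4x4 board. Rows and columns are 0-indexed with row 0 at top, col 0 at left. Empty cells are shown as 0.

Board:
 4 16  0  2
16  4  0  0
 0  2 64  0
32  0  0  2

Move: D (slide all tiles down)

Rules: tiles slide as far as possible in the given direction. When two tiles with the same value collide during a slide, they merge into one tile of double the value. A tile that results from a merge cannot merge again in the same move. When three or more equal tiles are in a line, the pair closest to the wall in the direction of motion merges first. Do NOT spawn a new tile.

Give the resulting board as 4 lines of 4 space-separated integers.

Answer:  0  0  0  0
 4 16  0  0
16  4  0  0
32  2 64  4

Derivation:
Slide down:
col 0: [4, 16, 0, 32] -> [0, 4, 16, 32]
col 1: [16, 4, 2, 0] -> [0, 16, 4, 2]
col 2: [0, 0, 64, 0] -> [0, 0, 0, 64]
col 3: [2, 0, 0, 2] -> [0, 0, 0, 4]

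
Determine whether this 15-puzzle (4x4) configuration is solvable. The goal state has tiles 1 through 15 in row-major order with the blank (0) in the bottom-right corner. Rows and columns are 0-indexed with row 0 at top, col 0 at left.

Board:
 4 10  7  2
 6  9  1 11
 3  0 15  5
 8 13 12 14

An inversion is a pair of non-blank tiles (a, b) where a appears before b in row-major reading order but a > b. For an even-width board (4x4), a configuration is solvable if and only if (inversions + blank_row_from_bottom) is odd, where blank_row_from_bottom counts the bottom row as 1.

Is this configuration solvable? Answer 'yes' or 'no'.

Answer: yes

Derivation:
Inversions: 33
Blank is in row 2 (0-indexed from top), which is row 2 counting from the bottom (bottom = 1).
33 + 2 = 35, which is odd, so the puzzle is solvable.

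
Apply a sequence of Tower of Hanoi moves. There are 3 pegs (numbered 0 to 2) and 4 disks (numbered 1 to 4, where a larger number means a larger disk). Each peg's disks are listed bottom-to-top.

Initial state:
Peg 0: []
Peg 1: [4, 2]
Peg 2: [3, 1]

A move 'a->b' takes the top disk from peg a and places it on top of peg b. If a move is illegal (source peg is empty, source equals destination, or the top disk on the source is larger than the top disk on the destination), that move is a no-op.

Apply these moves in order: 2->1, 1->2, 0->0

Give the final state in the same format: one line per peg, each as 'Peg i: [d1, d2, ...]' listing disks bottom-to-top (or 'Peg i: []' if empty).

After move 1 (2->1):
Peg 0: []
Peg 1: [4, 2, 1]
Peg 2: [3]

After move 2 (1->2):
Peg 0: []
Peg 1: [4, 2]
Peg 2: [3, 1]

After move 3 (0->0):
Peg 0: []
Peg 1: [4, 2]
Peg 2: [3, 1]

Answer: Peg 0: []
Peg 1: [4, 2]
Peg 2: [3, 1]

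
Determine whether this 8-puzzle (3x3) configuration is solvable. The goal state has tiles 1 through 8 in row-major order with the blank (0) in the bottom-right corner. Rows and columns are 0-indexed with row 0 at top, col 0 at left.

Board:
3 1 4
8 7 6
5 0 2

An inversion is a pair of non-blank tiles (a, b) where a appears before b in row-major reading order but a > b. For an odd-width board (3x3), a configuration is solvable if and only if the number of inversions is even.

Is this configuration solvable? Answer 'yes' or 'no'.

Inversions (pairs i<j in row-major order where tile[i] > tile[j] > 0): 13
13 is odd, so the puzzle is not solvable.

Answer: no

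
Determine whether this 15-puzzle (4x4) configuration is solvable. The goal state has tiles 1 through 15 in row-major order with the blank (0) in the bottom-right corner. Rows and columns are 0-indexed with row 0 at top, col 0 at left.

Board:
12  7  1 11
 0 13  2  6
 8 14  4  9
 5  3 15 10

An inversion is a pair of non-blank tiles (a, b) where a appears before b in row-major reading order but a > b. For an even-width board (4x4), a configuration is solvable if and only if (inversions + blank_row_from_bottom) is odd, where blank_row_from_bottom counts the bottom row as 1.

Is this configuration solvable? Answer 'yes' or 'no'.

Inversions: 49
Blank is in row 1 (0-indexed from top), which is row 3 counting from the bottom (bottom = 1).
49 + 3 = 52, which is even, so the puzzle is not solvable.

Answer: no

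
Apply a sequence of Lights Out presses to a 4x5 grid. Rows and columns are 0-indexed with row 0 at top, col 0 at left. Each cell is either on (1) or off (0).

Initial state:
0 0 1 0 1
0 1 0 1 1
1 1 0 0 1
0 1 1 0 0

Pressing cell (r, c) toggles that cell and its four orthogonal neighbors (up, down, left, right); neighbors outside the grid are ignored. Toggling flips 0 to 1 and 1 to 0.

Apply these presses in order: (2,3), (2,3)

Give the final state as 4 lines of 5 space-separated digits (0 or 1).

Answer: 0 0 1 0 1
0 1 0 1 1
1 1 0 0 1
0 1 1 0 0

Derivation:
After press 1 at (2,3):
0 0 1 0 1
0 1 0 0 1
1 1 1 1 0
0 1 1 1 0

After press 2 at (2,3):
0 0 1 0 1
0 1 0 1 1
1 1 0 0 1
0 1 1 0 0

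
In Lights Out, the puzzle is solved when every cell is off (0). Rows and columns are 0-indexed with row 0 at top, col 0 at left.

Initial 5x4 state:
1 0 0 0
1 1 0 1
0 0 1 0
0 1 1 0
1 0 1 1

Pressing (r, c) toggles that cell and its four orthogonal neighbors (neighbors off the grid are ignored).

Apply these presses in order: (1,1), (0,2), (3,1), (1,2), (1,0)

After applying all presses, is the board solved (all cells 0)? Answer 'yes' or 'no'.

Answer: no

Derivation:
After press 1 at (1,1):
1 1 0 0
0 0 1 1
0 1 1 0
0 1 1 0
1 0 1 1

After press 2 at (0,2):
1 0 1 1
0 0 0 1
0 1 1 0
0 1 1 0
1 0 1 1

After press 3 at (3,1):
1 0 1 1
0 0 0 1
0 0 1 0
1 0 0 0
1 1 1 1

After press 4 at (1,2):
1 0 0 1
0 1 1 0
0 0 0 0
1 0 0 0
1 1 1 1

After press 5 at (1,0):
0 0 0 1
1 0 1 0
1 0 0 0
1 0 0 0
1 1 1 1

Lights still on: 9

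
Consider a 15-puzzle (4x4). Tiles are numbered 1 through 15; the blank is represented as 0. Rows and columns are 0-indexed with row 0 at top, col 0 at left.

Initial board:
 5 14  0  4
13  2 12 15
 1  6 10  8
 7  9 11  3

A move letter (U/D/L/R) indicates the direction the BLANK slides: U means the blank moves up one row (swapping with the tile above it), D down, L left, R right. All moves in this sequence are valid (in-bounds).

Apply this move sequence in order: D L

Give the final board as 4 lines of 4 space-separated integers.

After move 1 (D):
 5 14 12  4
13  2  0 15
 1  6 10  8
 7  9 11  3

After move 2 (L):
 5 14 12  4
13  0  2 15
 1  6 10  8
 7  9 11  3

Answer:  5 14 12  4
13  0  2 15
 1  6 10  8
 7  9 11  3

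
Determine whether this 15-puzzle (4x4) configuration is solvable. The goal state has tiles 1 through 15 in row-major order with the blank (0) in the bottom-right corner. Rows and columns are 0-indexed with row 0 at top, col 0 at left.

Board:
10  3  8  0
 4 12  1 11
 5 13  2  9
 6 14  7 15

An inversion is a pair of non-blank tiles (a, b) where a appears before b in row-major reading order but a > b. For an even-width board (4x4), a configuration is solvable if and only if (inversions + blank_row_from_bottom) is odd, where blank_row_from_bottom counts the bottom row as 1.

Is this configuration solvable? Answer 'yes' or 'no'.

Inversions: 39
Blank is in row 0 (0-indexed from top), which is row 4 counting from the bottom (bottom = 1).
39 + 4 = 43, which is odd, so the puzzle is solvable.

Answer: yes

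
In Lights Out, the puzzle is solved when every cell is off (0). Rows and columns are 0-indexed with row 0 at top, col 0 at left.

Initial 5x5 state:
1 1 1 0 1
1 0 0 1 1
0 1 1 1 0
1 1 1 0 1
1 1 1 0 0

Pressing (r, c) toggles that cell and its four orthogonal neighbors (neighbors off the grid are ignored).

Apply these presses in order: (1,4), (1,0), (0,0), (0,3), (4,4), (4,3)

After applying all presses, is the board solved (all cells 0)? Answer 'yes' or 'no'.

Answer: no

Derivation:
After press 1 at (1,4):
1 1 1 0 0
1 0 0 0 0
0 1 1 1 1
1 1 1 0 1
1 1 1 0 0

After press 2 at (1,0):
0 1 1 0 0
0 1 0 0 0
1 1 1 1 1
1 1 1 0 1
1 1 1 0 0

After press 3 at (0,0):
1 0 1 0 0
1 1 0 0 0
1 1 1 1 1
1 1 1 0 1
1 1 1 0 0

After press 4 at (0,3):
1 0 0 1 1
1 1 0 1 0
1 1 1 1 1
1 1 1 0 1
1 1 1 0 0

After press 5 at (4,4):
1 0 0 1 1
1 1 0 1 0
1 1 1 1 1
1 1 1 0 0
1 1 1 1 1

After press 6 at (4,3):
1 0 0 1 1
1 1 0 1 0
1 1 1 1 1
1 1 1 1 0
1 1 0 0 0

Lights still on: 17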